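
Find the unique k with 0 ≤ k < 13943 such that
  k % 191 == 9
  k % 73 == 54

200

Combine the congruences pairwise.
From k ≡ 9 (mod 191) write k = 9 + 191t. Substituting into k ≡ 54 (mod 73) gives 191t ≡ 45 (mod 73), and since 45⁻¹ ≡ 13 (mod 73), t ≡ 1. Hence k ≡ 9 + 191·1 = 200 (mod 13943).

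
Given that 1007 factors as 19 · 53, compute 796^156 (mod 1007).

372

Mod 19: 796 ≡ 17; by Fermat, exponent reduces to 156 mod 18 = 12; 17^12 ≡ 11 (mod 19).
Mod 53: 796 ≡ 1; since 52 | 156, by Fermat 1^156 ≡ 1 (mod 53).
Combine by CRT: x ≡ 11 (mod 19), x ≡ 1 (mod 53) ⇒ x ≡ 372 (mod 1007).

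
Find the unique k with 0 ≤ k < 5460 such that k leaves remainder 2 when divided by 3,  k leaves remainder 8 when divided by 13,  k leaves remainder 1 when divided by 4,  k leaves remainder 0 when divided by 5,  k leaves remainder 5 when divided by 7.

1685

From k ≡ 2 (mod 3) write k = 2 + 3t. Substituting into k ≡ 8 (mod 13) gives 3t ≡ 6 (mod 13), and since 3⁻¹ ≡ 9 (mod 13), t ≡ 2. Hence k ≡ 2 + 3·2 = 8 (mod 39).
From k ≡ 8 (mod 39) write k = 8 + 39t. Substituting into k ≡ 1 (mod 4) gives 39t ≡ 1 (mod 4), and since 3⁻¹ ≡ 3 (mod 4), t ≡ 3. Hence k ≡ 8 + 39·3 = 125 (mod 156).
From k ≡ 125 (mod 156) write k = 125 + 156t. Substituting into k ≡ 0 (mod 5) gives 156t ≡ 0 (mod 5), and since 1⁻¹ ≡ 1 (mod 5), t ≡ 0. Hence k ≡ 125 + 156·0 = 125 (mod 780).
From k ≡ 125 (mod 780) write k = 125 + 780t. Substituting into k ≡ 5 (mod 7) gives 780t ≡ 6 (mod 7), and since 3⁻¹ ≡ 5 (mod 7), t ≡ 2. Hence k ≡ 125 + 780·2 = 1685 (mod 5460).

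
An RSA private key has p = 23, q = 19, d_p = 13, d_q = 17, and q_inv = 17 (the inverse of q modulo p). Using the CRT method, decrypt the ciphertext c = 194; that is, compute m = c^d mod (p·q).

176

m₁ = c^(d_p) mod p: c ≡ 10 (mod 23), and 10^13 mod 23 = 15.
m₂ = c^(d_q) mod q: c ≡ 4 (mod 19), and 4^17 mod 19 = 5.
h = q_inv·(m₁ − m₂) mod p = 17·(15 − 5) mod 23 = 9.
m = m₂ + h·q = 5 + 9·19 = 176.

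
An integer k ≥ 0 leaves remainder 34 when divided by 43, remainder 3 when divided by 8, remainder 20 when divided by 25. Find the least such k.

1195

The moduli are pairwise coprime; N = 43·8·25 = 8600.
N/43 = 200; 200 ≡ 28 (mod 43); 28·20 ≡ 1, so inverse 20.
N/8 = 1075; 1075 ≡ 3 (mod 8); 3·3 ≡ 1, so inverse 3.
N/25 = 344; 344 ≡ 19 (mod 25); 19·4 ≡ 1, so inverse 4.
k ≡ 34·200·20 + 3·1075·3 + 20·344·4 = 173195.
173195 mod 8600 = 1195.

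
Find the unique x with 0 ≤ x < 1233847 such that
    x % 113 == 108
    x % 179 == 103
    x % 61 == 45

The moduli are pairwise coprime; N = 113·179·61 = 1233847.
N/113 = 10919; 10919 ≡ 71 (mod 113); 71·78 ≡ 1, so inverse 78.
N/179 = 6893; 6893 ≡ 91 (mod 179); 91·120 ≡ 1, so inverse 120.
N/61 = 20227; 20227 ≡ 36 (mod 61); 36·39 ≡ 1, so inverse 39.
x ≡ 108·10919·78 + 103·6893·120 + 45·20227·39 = 212677521.
212677521 mod 1233847 = 455837.

455837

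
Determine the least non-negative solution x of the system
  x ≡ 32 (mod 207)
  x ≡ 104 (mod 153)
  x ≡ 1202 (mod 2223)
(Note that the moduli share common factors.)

gcd(207, 153) = 9 and 9 | (104 − 32), so the pair is consistent; merging gives x ≡ 1481 (mod 3519), where 3519 = lcm(207, 153).
gcd(3519, 2223) = 9 and 9 | (1202 − 1481), so the pair is consistent; merging gives x ≡ 441356 (mod 869193), where 869193 = lcm(3519, 2223).
The solution is unique modulo lcm(207, 153, 2223) = 869193.

441356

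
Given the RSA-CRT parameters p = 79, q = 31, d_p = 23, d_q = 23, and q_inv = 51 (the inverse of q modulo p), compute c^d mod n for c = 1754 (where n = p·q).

1216

m₁ = c^(d_p) mod p: c ≡ 16 (mod 79), and 16^23 mod 79 = 31.
m₂ = c^(d_q) mod q: c ≡ 18 (mod 31), and 18^23 mod 31 = 7.
h = q_inv·(m₁ − m₂) mod p = 51·(31 − 7) mod 79 = 39.
m = m₂ + h·q = 7 + 39·31 = 1216.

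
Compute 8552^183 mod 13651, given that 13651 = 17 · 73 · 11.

Mod 17: 8552 ≡ 1; by Fermat, exponent reduces to 183 mod 16 = 7; 1^7 ≡ 1 (mod 17).
Mod 73: 8552 ≡ 11; by Fermat, exponent reduces to 183 mod 72 = 39; 11^39 ≡ 56 (mod 73).
Mod 11: 8552 ≡ 5; by Fermat, exponent reduces to 183 mod 10 = 3; 5^3 ≡ 4 (mod 11).
Combine by CRT: x ≡ 1 (mod 17), x ≡ 56 (mod 73), x ≡ 4 (mod 11) ⇒ x ≡ 4217 (mod 13651).

4217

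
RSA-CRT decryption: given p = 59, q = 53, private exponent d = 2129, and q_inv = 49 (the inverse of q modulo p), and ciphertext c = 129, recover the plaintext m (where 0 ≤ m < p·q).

1454

d_p = d mod (p−1) = 2129 mod 58 = 41; d_q = d mod (q−1) = 49.
m₁ = c^(d_p) mod p: c ≡ 11 (mod 59), and 11^41 mod 59 = 38.
m₂ = c^(d_q) mod q: c ≡ 23 (mod 53), and 23^49 mod 53 = 23.
h = q_inv·(m₁ − m₂) mod p = 49·(38 − 23) mod 59 = 27.
m = m₂ + h·q = 23 + 27·53 = 1454.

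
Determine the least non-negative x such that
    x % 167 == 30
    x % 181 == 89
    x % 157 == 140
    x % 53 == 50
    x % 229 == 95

The moduli are pairwise coprime; N = 167·181·157·53·229 = 57597820543.
N/167 = 344897129; 344897129 ≡ 45 (mod 167); 45·26 ≡ 1, so inverse 26.
N/181 = 318220003; 318220003 ≡ 102 (mod 181); 102·126 ≡ 1, so inverse 126.
N/157 = 366865099; 366865099 ≡ 59 (mod 157); 59·8 ≡ 1, so inverse 8.
N/53 = 1086751331; 1086751331 ≡ 5 (mod 53); 5·32 ≡ 1, so inverse 32.
N/229 = 251518867; 251518867 ≡ 152 (mod 229); 152·113 ≡ 1, so inverse 113.
x ≡ 30·344897129·26 + 89·318220003·126 + 140·366865099·8 + 50·1086751331·32 + 95·251518867·113 = 8687284951987.
8687284951987 mod 57597820543 = 47611870537.

47611870537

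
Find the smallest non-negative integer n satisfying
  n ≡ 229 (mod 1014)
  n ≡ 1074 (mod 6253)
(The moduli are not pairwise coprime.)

Combine the congruences pairwise.
gcd(1014, 6253) = 169 and 169 | (1074 − 229), so the pair is consistent; merging gives n ≡ 7327 (mod 37518), where 37518 = lcm(1014, 6253).
The solution is unique modulo lcm(1014, 6253) = 37518.

7327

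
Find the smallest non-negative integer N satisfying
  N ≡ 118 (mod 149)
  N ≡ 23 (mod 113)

8611

Combine the congruences pairwise.
From N ≡ 118 (mod 149) write N = 118 + 149t. Substituting into N ≡ 23 (mod 113) gives 149t ≡ 18 (mod 113), and since 36⁻¹ ≡ 22 (mod 113), t ≡ 57. Hence N ≡ 118 + 149·57 = 8611 (mod 16837).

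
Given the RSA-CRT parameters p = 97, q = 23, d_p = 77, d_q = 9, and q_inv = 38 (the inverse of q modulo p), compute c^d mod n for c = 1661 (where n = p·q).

m₁ = c^(d_p) mod p: c ≡ 12 (mod 97), and 12^77 mod 97 = 70.
m₂ = c^(d_q) mod q: c ≡ 5 (mod 23), and 5^9 mod 23 = 11.
h = q_inv·(m₁ − m₂) mod p = 38·(70 − 11) mod 97 = 11.
m = m₂ + h·q = 11 + 11·23 = 264.

264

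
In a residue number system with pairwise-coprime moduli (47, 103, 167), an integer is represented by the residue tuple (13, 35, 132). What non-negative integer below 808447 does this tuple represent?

The moduli are pairwise coprime; N = 47·103·167 = 808447.
N/47 = 17201; 17201 ≡ 46 (mod 47); 46·46 ≡ 1, so inverse 46.
N/103 = 7849; 7849 ≡ 21 (mod 103); 21·54 ≡ 1, so inverse 54.
N/167 = 4841; 4841 ≡ 165 (mod 167); 165·83 ≡ 1, so inverse 83.
x ≡ 13·17201·46 + 35·7849·54 + 132·4841·83 = 78158804.
78158804 mod 808447 = 547892.

547892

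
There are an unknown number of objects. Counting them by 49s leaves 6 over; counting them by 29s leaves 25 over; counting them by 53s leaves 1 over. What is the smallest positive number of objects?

46164

The moduli are pairwise coprime; M = 49·29·53 = 75313.
M/49 = 1537; 1537 ≡ 18 (mod 49); 18·30 ≡ 1, so inverse 30.
M/29 = 2597; 2597 ≡ 16 (mod 29); 16·20 ≡ 1, so inverse 20.
M/53 = 1421; 1421 ≡ 43 (mod 53); 43·37 ≡ 1, so inverse 37.
N ≡ 6·1537·30 + 25·2597·20 + 1·1421·37 = 1627737.
1627737 mod 75313 = 46164.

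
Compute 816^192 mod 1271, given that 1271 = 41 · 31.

221

Mod 41: 816 ≡ 37; by Fermat, exponent reduces to 192 mod 40 = 32; 37^32 ≡ 16 (mod 41).
Mod 31: 816 ≡ 10; by Fermat, exponent reduces to 192 mod 30 = 12; 10^12 ≡ 4 (mod 31).
Combine by CRT: x ≡ 16 (mod 41), x ≡ 4 (mod 31) ⇒ x ≡ 221 (mod 1271).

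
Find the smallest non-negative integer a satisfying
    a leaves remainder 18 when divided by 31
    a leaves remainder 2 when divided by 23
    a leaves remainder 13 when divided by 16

669

From a ≡ 18 (mod 31) write a = 18 + 31t. Substituting into a ≡ 2 (mod 23) gives 31t ≡ 7 (mod 23), and since 8⁻¹ ≡ 3 (mod 23), t ≡ 21. Hence a ≡ 18 + 31·21 = 669 (mod 713).
From a ≡ 669 (mod 713) write a = 669 + 713t. Substituting into a ≡ 13 (mod 16) gives 713t ≡ 0 (mod 16), and since 9⁻¹ ≡ 9 (mod 16), t ≡ 0. Hence a ≡ 669 + 713·0 = 669 (mod 11408).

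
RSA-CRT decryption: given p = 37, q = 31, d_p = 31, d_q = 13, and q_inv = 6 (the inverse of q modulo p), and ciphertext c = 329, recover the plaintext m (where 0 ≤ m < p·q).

m₁ = c^(d_p) mod p: c ≡ 33 (mod 37), and 33^31 mod 37 = 34.
m₂ = c^(d_q) mod q: c ≡ 19 (mod 31), and 19^13 mod 31 = 14.
h = q_inv·(m₁ − m₂) mod p = 6·(34 − 14) mod 37 = 9.
m = m₂ + h·q = 14 + 9·31 = 293.

293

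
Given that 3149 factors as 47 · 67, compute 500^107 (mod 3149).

Mod 47: 500 ≡ 30; by Fermat, exponent reduces to 107 mod 46 = 15; 30^15 ≡ 35 (mod 47).
Mod 67: 500 ≡ 31; by Fermat, exponent reduces to 107 mod 66 = 41; 31^41 ≡ 18 (mod 67).
Combine by CRT: x ≡ 35 (mod 47), x ≡ 18 (mod 67) ⇒ x ≡ 1492 (mod 3149).

1492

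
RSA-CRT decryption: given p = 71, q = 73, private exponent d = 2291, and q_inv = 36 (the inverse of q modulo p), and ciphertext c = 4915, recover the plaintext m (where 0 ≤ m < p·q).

d_p = d mod (p−1) = 2291 mod 70 = 51; d_q = d mod (q−1) = 59.
m₁ = c^(d_p) mod p: c ≡ 16 (mod 71), and 16^51 mod 71 = 10.
m₂ = c^(d_q) mod q: c ≡ 24 (mod 73), and 24^59 mod 73 = 70.
h = q_inv·(m₁ − m₂) mod p = 36·(10 − 70) mod 71 = 41.
m = m₂ + h·q = 70 + 41·73 = 3063.

3063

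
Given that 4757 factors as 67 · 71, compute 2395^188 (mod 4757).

1165

Mod 67: 2395 ≡ 50; by Fermat, exponent reduces to 188 mod 66 = 56; 50^56 ≡ 26 (mod 67).
Mod 71: 2395 ≡ 52; by Fermat, exponent reduces to 188 mod 70 = 48; 52^48 ≡ 29 (mod 71).
Combine by CRT: x ≡ 26 (mod 67), x ≡ 29 (mod 71) ⇒ x ≡ 1165 (mod 4757).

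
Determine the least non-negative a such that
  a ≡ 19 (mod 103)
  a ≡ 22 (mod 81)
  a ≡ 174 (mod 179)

The moduli are pairwise coprime; N = 103·81·179 = 1493397.
N/103 = 14499; 14499 ≡ 79 (mod 103); 79·30 ≡ 1, so inverse 30.
N/81 = 18437; 18437 ≡ 50 (mod 81); 50·47 ≡ 1, so inverse 47.
N/179 = 8343; 8343 ≡ 109 (mod 179); 109·23 ≡ 1, so inverse 23.
a ≡ 19·14499·30 + 22·18437·47 + 174·8343·23 = 60716974.
60716974 mod 1493397 = 981094.

981094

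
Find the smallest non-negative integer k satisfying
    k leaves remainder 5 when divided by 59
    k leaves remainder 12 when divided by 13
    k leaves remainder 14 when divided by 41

8501

The moduli are pairwise coprime; N = 59·13·41 = 31447.
N/59 = 533; 533 ≡ 2 (mod 59); 2·30 ≡ 1, so inverse 30.
N/13 = 2419; 2419 ≡ 1 (mod 13), inverse 1.
N/41 = 767; 767 ≡ 29 (mod 41); 29·17 ≡ 1, so inverse 17.
k ≡ 5·533·30 + 12·2419·1 + 14·767·17 = 291524.
291524 mod 31447 = 8501.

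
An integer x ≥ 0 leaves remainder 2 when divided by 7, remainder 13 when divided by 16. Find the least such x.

93

Combine the congruences pairwise.
From x ≡ 2 (mod 7) write x = 2 + 7t. Substituting into x ≡ 13 (mod 16) gives 7t ≡ 11 (mod 16), and since 7⁻¹ ≡ 7 (mod 16), t ≡ 13. Hence x ≡ 2 + 7·13 = 93 (mod 112).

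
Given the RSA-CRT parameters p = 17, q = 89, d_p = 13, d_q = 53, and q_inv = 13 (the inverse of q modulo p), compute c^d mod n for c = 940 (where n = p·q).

1346

m₁ = c^(d_p) mod p: c ≡ 5 (mod 17), and 5^13 mod 17 = 3.
m₂ = c^(d_q) mod q: c ≡ 50 (mod 89), and 50^53 mod 89 = 11.
h = q_inv·(m₁ − m₂) mod p = 13·(3 − 11) mod 17 = 15.
m = m₂ + h·q = 11 + 15·89 = 1346.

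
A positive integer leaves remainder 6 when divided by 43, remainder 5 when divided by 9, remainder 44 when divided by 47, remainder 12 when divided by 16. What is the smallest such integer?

218876

The moduli are pairwise coprime; M = 43·9·47·16 = 291024.
M/43 = 6768; 6768 ≡ 17 (mod 43); 17·38 ≡ 1, so inverse 38.
M/9 = 32336; 32336 ≡ 8 (mod 9); 8·8 ≡ 1, so inverse 8.
M/47 = 6192; 6192 ≡ 35 (mod 47); 35·43 ≡ 1, so inverse 43.
M/16 = 18189; 18189 ≡ 13 (mod 16); 13·5 ≡ 1, so inverse 5.
n ≡ 6·6768·38 + 5·32336·8 + 44·6192·43 + 12·18189·5 = 15643148.
15643148 mod 291024 = 218876.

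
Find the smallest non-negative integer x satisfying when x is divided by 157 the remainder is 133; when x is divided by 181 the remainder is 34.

11437

From x ≡ 133 (mod 157) write x = 133 + 157t. Substituting into x ≡ 34 (mod 181) gives 157t ≡ 82 (mod 181), and since 157⁻¹ ≡ 98 (mod 181), t ≡ 72. Hence x ≡ 133 + 157·72 = 11437 (mod 28417).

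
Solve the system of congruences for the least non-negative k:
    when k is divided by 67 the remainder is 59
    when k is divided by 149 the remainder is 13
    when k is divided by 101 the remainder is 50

From k ≡ 59 (mod 67) write k = 59 + 67t. Substituting into k ≡ 13 (mod 149) gives 67t ≡ 103 (mod 149), and since 67⁻¹ ≡ 129 (mod 149), t ≡ 26. Hence k ≡ 59 + 67·26 = 1801 (mod 9983).
From k ≡ 1801 (mod 9983) write k = 1801 + 9983t. Substituting into k ≡ 50 (mod 101) gives 9983t ≡ 67 (mod 101), and since 85⁻¹ ≡ 82 (mod 101), t ≡ 40. Hence k ≡ 1801 + 9983·40 = 401121 (mod 1008283).

401121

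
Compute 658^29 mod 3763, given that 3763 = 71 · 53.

Mod 71: 658 ≡ 19; 19^29 ≡ 24 (mod 71).
Mod 53: 658 ≡ 22; 22^29 ≡ 5 (mod 53).
Combine by CRT: x ≡ 24 (mod 71), x ≡ 5 (mod 53) ⇒ x ≡ 3503 (mod 3763).

3503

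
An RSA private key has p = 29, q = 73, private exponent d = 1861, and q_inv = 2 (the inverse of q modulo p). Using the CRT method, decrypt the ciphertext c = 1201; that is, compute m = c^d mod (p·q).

1926

d_p = d mod (p−1) = 1861 mod 28 = 13; d_q = d mod (q−1) = 61.
m₁ = c^(d_p) mod p: c ≡ 12 (mod 29), and 12^13 mod 29 = 12.
m₂ = c^(d_q) mod q: c ≡ 33 (mod 73), and 33^61 mod 73 = 28.
h = q_inv·(m₁ − m₂) mod p = 2·(12 − 28) mod 29 = 26.
m = m₂ + h·q = 28 + 26·73 = 1926.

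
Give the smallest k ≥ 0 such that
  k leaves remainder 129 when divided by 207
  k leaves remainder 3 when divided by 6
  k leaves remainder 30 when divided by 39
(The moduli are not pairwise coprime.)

gcd(207, 6) = 3 and 3 | (3 − 129), so the pair is consistent; merging gives k ≡ 129 (mod 414), where 414 = lcm(207, 6).
gcd(414, 39) = 3 and 3 | (30 − 129), so the pair is consistent; merging gives k ≡ 1785 (mod 5382), where 5382 = lcm(414, 39).
The solution is unique modulo lcm(207, 6, 39) = 5382.

1785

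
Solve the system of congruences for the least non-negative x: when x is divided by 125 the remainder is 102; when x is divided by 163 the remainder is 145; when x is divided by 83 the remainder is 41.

Combine the congruences pairwise.
From x ≡ 102 (mod 125) write x = 102 + 125t. Substituting into x ≡ 145 (mod 163) gives 125t ≡ 43 (mod 163), and since 125⁻¹ ≡ 30 (mod 163), t ≡ 149. Hence x ≡ 102 + 125·149 = 18727 (mod 20375).
From x ≡ 18727 (mod 20375) write x = 18727 + 20375t. Substituting into x ≡ 41 (mod 83) gives 20375t ≡ 72 (mod 83), and since 40⁻¹ ≡ 27 (mod 83), t ≡ 35. Hence x ≡ 18727 + 20375·35 = 731852 (mod 1691125).

731852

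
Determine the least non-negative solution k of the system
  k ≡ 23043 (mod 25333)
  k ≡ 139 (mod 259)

Combine the congruences pairwise.
gcd(25333, 259) = 7 and 7 | (139 − 23043), so the pair is consistent; merging gives k ≡ 884365 (mod 937321), where 937321 = lcm(25333, 259).
The solution is unique modulo lcm(25333, 259) = 937321.

884365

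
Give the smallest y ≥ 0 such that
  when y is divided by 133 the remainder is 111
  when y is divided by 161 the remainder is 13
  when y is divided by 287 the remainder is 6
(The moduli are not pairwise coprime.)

121407

gcd(133, 161) = 7 and 7 | (13 − 111), so the pair is consistent; merging gives y ≡ 2106 (mod 3059), where 3059 = lcm(133, 161).
gcd(3059, 287) = 7 and 7 | (6 − 2106), so the pair is consistent; merging gives y ≡ 121407 (mod 125419), where 125419 = lcm(3059, 287).
The solution is unique modulo lcm(133, 161, 287) = 125419.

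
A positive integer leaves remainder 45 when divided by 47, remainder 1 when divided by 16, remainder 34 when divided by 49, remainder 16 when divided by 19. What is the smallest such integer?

365329

From k ≡ 45 (mod 47) write k = 45 + 47t. Substituting into k ≡ 1 (mod 16) gives 47t ≡ 4 (mod 16), and since 15⁻¹ ≡ 15 (mod 16), t ≡ 12. Hence k ≡ 45 + 47·12 = 609 (mod 752).
From k ≡ 609 (mod 752) write k = 609 + 752t. Substituting into k ≡ 34 (mod 49) gives 752t ≡ 13 (mod 49), and since 17⁻¹ ≡ 26 (mod 49), t ≡ 44. Hence k ≡ 609 + 752·44 = 33697 (mod 36848).
From k ≡ 33697 (mod 36848) write k = 33697 + 36848t. Substituting into k ≡ 16 (mod 19) gives 36848t ≡ 6 (mod 19), and since 7⁻¹ ≡ 11 (mod 19), t ≡ 9. Hence k ≡ 33697 + 36848·9 = 365329 (mod 700112).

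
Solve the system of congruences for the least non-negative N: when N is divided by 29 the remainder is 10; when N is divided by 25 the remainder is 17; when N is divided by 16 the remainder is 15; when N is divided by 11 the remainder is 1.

From N ≡ 10 (mod 29) write N = 10 + 29t. Substituting into N ≡ 17 (mod 25) gives 29t ≡ 7 (mod 25), and since 4⁻¹ ≡ 19 (mod 25), t ≡ 8. Hence N ≡ 10 + 29·8 = 242 (mod 725).
From N ≡ 242 (mod 725) write N = 242 + 725t. Substituting into N ≡ 15 (mod 16) gives 725t ≡ 13 (mod 16), and since 5⁻¹ ≡ 13 (mod 16), t ≡ 9. Hence N ≡ 242 + 725·9 = 6767 (mod 11600).
From N ≡ 6767 (mod 11600) write N = 6767 + 11600t. Substituting into N ≡ 1 (mod 11) gives 11600t ≡ 10 (mod 11), and since 6⁻¹ ≡ 2 (mod 11), t ≡ 9. Hence N ≡ 6767 + 11600·9 = 111167 (mod 127600).

111167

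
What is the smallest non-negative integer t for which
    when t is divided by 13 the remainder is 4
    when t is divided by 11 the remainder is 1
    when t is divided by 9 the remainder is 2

The moduli are pairwise coprime; N = 13·11·9 = 1287.
N/13 = 99; 99 ≡ 8 (mod 13); 8·5 ≡ 1, so inverse 5.
N/11 = 117; 117 ≡ 7 (mod 11); 7·8 ≡ 1, so inverse 8.
N/9 = 143; 143 ≡ 8 (mod 9); 8·8 ≡ 1, so inverse 8.
t ≡ 4·99·5 + 1·117·8 + 2·143·8 = 5204.
5204 mod 1287 = 56.

56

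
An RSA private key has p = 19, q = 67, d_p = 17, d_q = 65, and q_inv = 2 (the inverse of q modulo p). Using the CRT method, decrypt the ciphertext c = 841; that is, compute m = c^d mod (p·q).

m₁ = c^(d_p) mod p: c ≡ 5 (mod 19), and 5^17 mod 19 = 4.
m₂ = c^(d_q) mod q: c ≡ 37 (mod 67), and 37^65 mod 67 = 29.
h = q_inv·(m₁ − m₂) mod p = 2·(4 − 29) mod 19 = 7.
m = m₂ + h·q = 29 + 7·67 = 498.

498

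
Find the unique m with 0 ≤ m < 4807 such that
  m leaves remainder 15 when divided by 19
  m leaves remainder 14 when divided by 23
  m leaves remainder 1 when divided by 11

2751

From m ≡ 15 (mod 19) write m = 15 + 19t. Substituting into m ≡ 14 (mod 23) gives 19t ≡ 22 (mod 23), and since 19⁻¹ ≡ 17 (mod 23), t ≡ 6. Hence m ≡ 15 + 19·6 = 129 (mod 437).
From m ≡ 129 (mod 437) write m = 129 + 437t. Substituting into m ≡ 1 (mod 11) gives 437t ≡ 4 (mod 11), and since 8⁻¹ ≡ 7 (mod 11), t ≡ 6. Hence m ≡ 129 + 437·6 = 2751 (mod 4807).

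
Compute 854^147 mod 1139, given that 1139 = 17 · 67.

812

Mod 17: 854 ≡ 4; by Fermat, exponent reduces to 147 mod 16 = 3; 4^3 ≡ 13 (mod 17).
Mod 67: 854 ≡ 50; by Fermat, exponent reduces to 147 mod 66 = 15; 50^15 ≡ 8 (mod 67).
Combine by CRT: x ≡ 13 (mod 17), x ≡ 8 (mod 67) ⇒ x ≡ 812 (mod 1139).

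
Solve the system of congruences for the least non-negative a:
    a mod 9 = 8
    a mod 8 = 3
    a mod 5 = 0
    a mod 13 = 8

The moduli are pairwise coprime; N = 9·8·5·13 = 4680.
N/9 = 520; 520 ≡ 7 (mod 9); 7·4 ≡ 1, so inverse 4.
N/8 = 585; 585 ≡ 1 (mod 8), inverse 1.
N/5 = 936; 936 ≡ 1 (mod 5), inverse 1.
N/13 = 360; 360 ≡ 9 (mod 13); 9·3 ≡ 1, so inverse 3.
a ≡ 8·520·4 + 3·585·1 + 0·936·1 + 8·360·3 = 27035.
27035 mod 4680 = 3635.

3635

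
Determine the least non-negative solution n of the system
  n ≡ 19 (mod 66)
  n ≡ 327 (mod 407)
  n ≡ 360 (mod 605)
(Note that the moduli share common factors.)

gcd(66, 407) = 11 and 11 | (327 − 19), so the pair is consistent; merging gives n ≡ 1141 (mod 2442), where 2442 = lcm(66, 407).
gcd(2442, 605) = 11 and 11 | (360 − 1141), so the pair is consistent; merging gives n ≡ 115915 (mod 134310), where 134310 = lcm(2442, 605).
The solution is unique modulo lcm(66, 407, 605) = 134310.

115915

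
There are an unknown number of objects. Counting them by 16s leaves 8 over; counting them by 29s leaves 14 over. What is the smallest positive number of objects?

72

Combine the congruences pairwise.
From N ≡ 8 (mod 16) write N = 8 + 16t. Substituting into N ≡ 14 (mod 29) gives 16t ≡ 6 (mod 29), and since 16⁻¹ ≡ 20 (mod 29), t ≡ 4. Hence N ≡ 8 + 16·4 = 72 (mod 464).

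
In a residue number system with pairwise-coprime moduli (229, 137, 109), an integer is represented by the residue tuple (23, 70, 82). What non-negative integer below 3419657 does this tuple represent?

659314

Combine the congruences pairwise.
From x ≡ 23 (mod 229) write x = 23 + 229t. Substituting into x ≡ 70 (mod 137) gives 229t ≡ 47 (mod 137), and since 92⁻¹ ≡ 70 (mod 137), t ≡ 2. Hence x ≡ 23 + 229·2 = 481 (mod 31373).
From x ≡ 481 (mod 31373) write x = 481 + 31373t. Substituting into x ≡ 82 (mod 109) gives 31373t ≡ 37 (mod 109), and since 90⁻¹ ≡ 86 (mod 109), t ≡ 21. Hence x ≡ 481 + 31373·21 = 659314 (mod 3419657).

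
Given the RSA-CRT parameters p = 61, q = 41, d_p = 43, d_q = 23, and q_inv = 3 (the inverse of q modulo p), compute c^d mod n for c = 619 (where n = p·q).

1827

m₁ = c^(d_p) mod p: c ≡ 9 (mod 61), and 9^43 mod 61 = 58.
m₂ = c^(d_q) mod q: c ≡ 4 (mod 41), and 4^23 mod 41 = 23.
h = q_inv·(m₁ − m₂) mod p = 3·(58 − 23) mod 61 = 44.
m = m₂ + h·q = 23 + 44·41 = 1827.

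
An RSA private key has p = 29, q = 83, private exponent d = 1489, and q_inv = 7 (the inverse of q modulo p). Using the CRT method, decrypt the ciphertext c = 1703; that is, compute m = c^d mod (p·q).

1568

d_p = d mod (p−1) = 1489 mod 28 = 5; d_q = d mod (q−1) = 13.
m₁ = c^(d_p) mod p: c ≡ 21 (mod 29), and 21^5 mod 29 = 2.
m₂ = c^(d_q) mod q: c ≡ 43 (mod 83), and 43^13 mod 83 = 74.
h = q_inv·(m₁ − m₂) mod p = 7·(2 − 74) mod 29 = 18.
m = m₂ + h·q = 74 + 18·83 = 1568.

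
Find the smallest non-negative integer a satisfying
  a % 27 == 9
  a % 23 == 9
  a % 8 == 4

4356

From a ≡ 9 (mod 27) write a = 9 + 27t. Substituting into a ≡ 9 (mod 23) gives 27t ≡ 0 (mod 23), and since 4⁻¹ ≡ 6 (mod 23), t ≡ 0. Hence a ≡ 9 + 27·0 = 9 (mod 621).
From a ≡ 9 (mod 621) write a = 9 + 621t. Substituting into a ≡ 4 (mod 8) gives 621t ≡ 3 (mod 8), and since 5⁻¹ ≡ 5 (mod 8), t ≡ 7. Hence a ≡ 9 + 621·7 = 4356 (mod 4968).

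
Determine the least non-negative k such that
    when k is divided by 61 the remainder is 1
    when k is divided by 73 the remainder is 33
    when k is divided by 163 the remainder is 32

From k ≡ 1 (mod 61) write k = 1 + 61t. Substituting into k ≡ 33 (mod 73) gives 61t ≡ 32 (mod 73), and since 61⁻¹ ≡ 6 (mod 73), t ≡ 46. Hence k ≡ 1 + 61·46 = 2807 (mod 4453).
From k ≡ 2807 (mod 4453) write k = 2807 + 4453t. Substituting into k ≡ 32 (mod 163) gives 4453t ≡ 159 (mod 163), and since 52⁻¹ ≡ 116 (mod 163), t ≡ 25. Hence k ≡ 2807 + 4453·25 = 114132 (mod 725839).

114132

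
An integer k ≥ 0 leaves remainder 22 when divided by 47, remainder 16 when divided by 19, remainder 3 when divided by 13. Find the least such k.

The moduli are pairwise coprime; N = 47·19·13 = 11609.
N/47 = 247; 247 ≡ 12 (mod 47); 12·4 ≡ 1, so inverse 4.
N/19 = 611; 611 ≡ 3 (mod 19); 3·13 ≡ 1, so inverse 13.
N/13 = 893; 893 ≡ 9 (mod 13); 9·3 ≡ 1, so inverse 3.
k ≡ 22·247·4 + 16·611·13 + 3·893·3 = 156861.
156861 mod 11609 = 5944.

5944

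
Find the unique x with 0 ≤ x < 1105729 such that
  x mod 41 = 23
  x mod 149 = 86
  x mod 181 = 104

The moduli are pairwise coprime; N = 41·149·181 = 1105729.
N/41 = 26969; 26969 ≡ 32 (mod 41); 32·9 ≡ 1, so inverse 9.
N/149 = 7421; 7421 ≡ 120 (mod 149); 120·113 ≡ 1, so inverse 113.
N/181 = 6109; 6109 ≡ 136 (mod 181); 136·4 ≡ 1, so inverse 4.
x ≡ 23·26969·9 + 86·7421·113 + 104·6109·4 = 80241205.
80241205 mod 1105729 = 628717.

628717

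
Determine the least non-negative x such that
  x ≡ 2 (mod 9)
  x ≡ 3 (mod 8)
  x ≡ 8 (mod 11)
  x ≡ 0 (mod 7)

371

From x ≡ 2 (mod 9) write x = 2 + 9t. Substituting into x ≡ 3 (mod 8) gives 9t ≡ 1 (mod 8), and since 1⁻¹ ≡ 1 (mod 8), t ≡ 1. Hence x ≡ 2 + 9·1 = 11 (mod 72).
From x ≡ 11 (mod 72) write x = 11 + 72t. Substituting into x ≡ 8 (mod 11) gives 72t ≡ 8 (mod 11), and since 6⁻¹ ≡ 2 (mod 11), t ≡ 5. Hence x ≡ 11 + 72·5 = 371 (mod 792).
From x ≡ 371 (mod 792) write x = 371 + 792t. Substituting into x ≡ 0 (mod 7) gives 792t ≡ 0 (mod 7), and since 1⁻¹ ≡ 1 (mod 7), t ≡ 0. Hence x ≡ 371 + 792·0 = 371 (mod 5544).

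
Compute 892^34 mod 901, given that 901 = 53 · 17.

863

Mod 53: 892 ≡ 44; 44^34 ≡ 15 (mod 53).
Mod 17: 892 ≡ 8; by Fermat, exponent reduces to 34 mod 16 = 2; 8^2 ≡ 13 (mod 17).
Combine by CRT: x ≡ 15 (mod 53), x ≡ 13 (mod 17) ⇒ x ≡ 863 (mod 901).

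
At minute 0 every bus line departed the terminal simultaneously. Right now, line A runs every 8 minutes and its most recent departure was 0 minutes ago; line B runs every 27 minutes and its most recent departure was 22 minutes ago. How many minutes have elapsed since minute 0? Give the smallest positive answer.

184

From t ≡ 0 (mod 8) write t = 0 + 8s. Substituting into t ≡ 22 (mod 27) gives 8s ≡ 22 (mod 27), and since 8⁻¹ ≡ 17 (mod 27), s ≡ 23. Hence t ≡ 0 + 8·23 = 184 (mod 216).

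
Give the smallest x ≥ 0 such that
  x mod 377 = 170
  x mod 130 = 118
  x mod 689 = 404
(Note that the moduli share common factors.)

gcd(377, 130) = 13 and 13 | (118 − 170), so the pair is consistent; merging gives x ≡ 1678 (mod 3770), where 3770 = lcm(377, 130).
gcd(3770, 689) = 13 and 13 | (404 − 1678), so the pair is consistent; merging gives x ≡ 114778 (mod 199810), where 199810 = lcm(3770, 689).
The solution is unique modulo lcm(377, 130, 689) = 199810.

114778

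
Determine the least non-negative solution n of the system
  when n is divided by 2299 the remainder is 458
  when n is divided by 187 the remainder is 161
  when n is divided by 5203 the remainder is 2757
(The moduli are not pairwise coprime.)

1090184

gcd(2299, 187) = 11 and 11 | (161 − 458), so the pair is consistent; merging gives n ≡ 34943 (mod 39083), where 39083 = lcm(2299, 187).
gcd(39083, 5203) = 121 and 121 | (2757 − 34943), so the pair is consistent; merging gives n ≡ 1090184 (mod 1680569), where 1680569 = lcm(39083, 5203).
The solution is unique modulo lcm(2299, 187, 5203) = 1680569.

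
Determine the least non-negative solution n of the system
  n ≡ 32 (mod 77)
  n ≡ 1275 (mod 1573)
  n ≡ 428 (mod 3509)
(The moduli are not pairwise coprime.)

gcd(77, 1573) = 11 and 11 | (1275 − 32), so the pair is consistent; merging gives n ≡ 4421 (mod 11011), where 11011 = lcm(77, 1573).
gcd(11011, 3509) = 121 and 121 | (428 − 4421), so the pair is consistent; merging gives n ≡ 312729 (mod 319319), where 319319 = lcm(11011, 3509).
The solution is unique modulo lcm(77, 1573, 3509) = 319319.

312729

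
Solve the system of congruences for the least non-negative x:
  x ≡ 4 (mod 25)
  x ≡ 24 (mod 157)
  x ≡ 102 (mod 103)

402729

From x ≡ 4 (mod 25) write x = 4 + 25t. Substituting into x ≡ 24 (mod 157) gives 25t ≡ 20 (mod 157), and since 25⁻¹ ≡ 44 (mod 157), t ≡ 95. Hence x ≡ 4 + 25·95 = 2379 (mod 3925).
From x ≡ 2379 (mod 3925) write x = 2379 + 3925t. Substituting into x ≡ 102 (mod 103) gives 3925t ≡ 92 (mod 103), and since 11⁻¹ ≡ 75 (mod 103), t ≡ 102. Hence x ≡ 2379 + 3925·102 = 402729 (mod 404275).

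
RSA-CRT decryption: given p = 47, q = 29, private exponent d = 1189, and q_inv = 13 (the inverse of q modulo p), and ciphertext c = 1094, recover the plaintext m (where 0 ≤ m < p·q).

417

d_p = d mod (p−1) = 1189 mod 46 = 39; d_q = d mod (q−1) = 13.
m₁ = c^(d_p) mod p: c ≡ 13 (mod 47), and 13^39 mod 47 = 41.
m₂ = c^(d_q) mod q: c ≡ 21 (mod 29), and 21^13 mod 29 = 11.
h = q_inv·(m₁ − m₂) mod p = 13·(41 − 11) mod 47 = 14.
m = m₂ + h·q = 11 + 14·29 = 417.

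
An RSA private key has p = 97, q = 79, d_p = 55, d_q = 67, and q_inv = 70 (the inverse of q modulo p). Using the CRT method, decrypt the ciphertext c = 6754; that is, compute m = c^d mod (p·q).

5299

m₁ = c^(d_p) mod p: c ≡ 61 (mod 97), and 61^55 mod 97 = 61.
m₂ = c^(d_q) mod q: c ≡ 39 (mod 79), and 39^67 mod 79 = 6.
h = q_inv·(m₁ − m₂) mod p = 70·(61 − 6) mod 97 = 67.
m = m₂ + h·q = 6 + 67·79 = 5299.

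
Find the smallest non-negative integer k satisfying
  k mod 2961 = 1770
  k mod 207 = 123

31380

Combine the congruences pairwise.
gcd(2961, 207) = 9 and 9 | (123 − 1770), so the pair is consistent; merging gives k ≡ 31380 (mod 68103), where 68103 = lcm(2961, 207).
The solution is unique modulo lcm(2961, 207) = 68103.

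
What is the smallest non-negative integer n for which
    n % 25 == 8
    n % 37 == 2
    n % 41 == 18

From n ≡ 8 (mod 25) write n = 8 + 25t. Substituting into n ≡ 2 (mod 37) gives 25t ≡ 31 (mod 37), and since 25⁻¹ ≡ 3 (mod 37), t ≡ 19. Hence n ≡ 8 + 25·19 = 483 (mod 925).
From n ≡ 483 (mod 925) write n = 483 + 925t. Substituting into n ≡ 18 (mod 41) gives 925t ≡ 27 (mod 41), and since 23⁻¹ ≡ 25 (mod 41), t ≡ 19. Hence n ≡ 483 + 925·19 = 18058 (mod 37925).

18058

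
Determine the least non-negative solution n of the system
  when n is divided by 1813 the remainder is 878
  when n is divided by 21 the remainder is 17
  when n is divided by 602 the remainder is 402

gcd(1813, 21) = 7 and 7 | (17 − 878), so the pair is consistent; merging gives n ≡ 878 (mod 5439), where 5439 = lcm(1813, 21).
gcd(5439, 602) = 7 and 7 | (402 − 878), so the pair is consistent; merging gives n ≡ 33512 (mod 467754), where 467754 = lcm(5439, 602).
The solution is unique modulo lcm(1813, 21, 602) = 467754.

33512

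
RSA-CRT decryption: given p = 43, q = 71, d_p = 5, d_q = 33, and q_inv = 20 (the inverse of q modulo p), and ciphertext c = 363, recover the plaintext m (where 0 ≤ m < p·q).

933

m₁ = c^(d_p) mod p: c ≡ 19 (mod 43), and 19^5 mod 43 = 30.
m₂ = c^(d_q) mod q: c ≡ 8 (mod 71), and 8^33 mod 71 = 10.
h = q_inv·(m₁ − m₂) mod p = 20·(30 − 10) mod 43 = 13.
m = m₂ + h·q = 10 + 13·71 = 933.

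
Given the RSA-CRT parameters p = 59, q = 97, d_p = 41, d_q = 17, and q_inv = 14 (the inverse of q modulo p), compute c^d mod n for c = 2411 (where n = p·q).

m₁ = c^(d_p) mod p: c ≡ 51 (mod 59), and 51^41 mod 59 = 49.
m₂ = c^(d_q) mod q: c ≡ 83 (mod 97), and 83^17 mod 97 = 5.
h = q_inv·(m₁ − m₂) mod p = 14·(49 − 5) mod 59 = 26.
m = m₂ + h·q = 5 + 26·97 = 2527.

2527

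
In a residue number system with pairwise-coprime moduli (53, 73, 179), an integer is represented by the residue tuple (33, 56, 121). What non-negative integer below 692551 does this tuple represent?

The moduli are pairwise coprime; N = 53·73·179 = 692551.
N/53 = 13067; 13067 ≡ 29 (mod 53); 29·11 ≡ 1, so inverse 11.
N/73 = 9487; 9487 ≡ 70 (mod 73); 70·24 ≡ 1, so inverse 24.
N/179 = 3869; 3869 ≡ 110 (mod 179); 110·83 ≡ 1, so inverse 83.
x ≡ 33·13067·11 + 56·9487·24 + 121·3869·83 = 56350216.
56350216 mod 692551 = 253585.

253585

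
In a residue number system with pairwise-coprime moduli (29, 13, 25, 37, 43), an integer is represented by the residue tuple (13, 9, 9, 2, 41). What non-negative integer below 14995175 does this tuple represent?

The moduli are pairwise coprime; N = 29·13·25·37·43 = 14995175.
N/29 = 517075; 517075 ≡ 5 (mod 29); 5·6 ≡ 1, so inverse 6.
N/13 = 1153475; 1153475 ≡ 11 (mod 13); 11·6 ≡ 1, so inverse 6.
N/25 = 599807; 599807 ≡ 7 (mod 25); 7·18 ≡ 1, so inverse 18.
N/37 = 405275; 405275 ≡ 14 (mod 37); 14·8 ≡ 1, so inverse 8.
N/43 = 348725; 348725 ≡ 38 (mod 43); 38·17 ≡ 1, so inverse 17.
x ≡ 13·517075·6 + 9·1153475·6 + 9·599807·18 + 2·405275·8 + 41·348725·17 = 449333959.
449333959 mod 14995175 = 14473884.

14473884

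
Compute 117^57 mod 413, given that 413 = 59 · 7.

412

Mod 59: 117 ≡ 58; 58^57 ≡ 58 (mod 59).
Mod 7: 117 ≡ 5; by Fermat, exponent reduces to 57 mod 6 = 3; 5^3 ≡ 6 (mod 7).
Combine by CRT: x ≡ 58 (mod 59), x ≡ 6 (mod 7) ⇒ x ≡ 412 (mod 413).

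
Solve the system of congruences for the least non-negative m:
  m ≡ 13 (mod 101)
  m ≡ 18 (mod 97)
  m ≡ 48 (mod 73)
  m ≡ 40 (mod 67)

Combine the congruences pairwise.
From m ≡ 13 (mod 101) write m = 13 + 101t. Substituting into m ≡ 18 (mod 97) gives 101t ≡ 5 (mod 97), and since 4⁻¹ ≡ 73 (mod 97), t ≡ 74. Hence m ≡ 13 + 101·74 = 7487 (mod 9797).
From m ≡ 7487 (mod 9797) write m = 7487 + 9797t. Substituting into m ≡ 48 (mod 73) gives 9797t ≡ 7 (mod 73), and since 15⁻¹ ≡ 39 (mod 73), t ≡ 54. Hence m ≡ 7487 + 9797·54 = 536525 (mod 715181).
From m ≡ 536525 (mod 715181) write m = 536525 + 715181t. Substituting into m ≡ 40 (mod 67) gives 715181t ≡ 51 (mod 67), and since 23⁻¹ ≡ 35 (mod 67), t ≡ 43. Hence m ≡ 536525 + 715181·43 = 31289308 (mod 47917127).

31289308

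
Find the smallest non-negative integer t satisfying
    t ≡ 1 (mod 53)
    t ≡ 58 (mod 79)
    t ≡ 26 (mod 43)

The moduli are pairwise coprime; N = 53·79·43 = 180041.
N/53 = 3397; 3397 ≡ 5 (mod 53); 5·32 ≡ 1, so inverse 32.
N/79 = 2279; 2279 ≡ 67 (mod 79); 67·46 ≡ 1, so inverse 46.
N/43 = 4187; 4187 ≡ 16 (mod 43); 16·35 ≡ 1, so inverse 35.
t ≡ 1·3397·32 + 58·2279·46 + 26·4187·35 = 9999246.
9999246 mod 180041 = 96991.

96991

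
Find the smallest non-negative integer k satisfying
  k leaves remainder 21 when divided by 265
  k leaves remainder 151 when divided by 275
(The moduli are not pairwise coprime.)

gcd(265, 275) = 5 and 5 | (151 − 21), so the pair is consistent; merging gives k ≡ 11151 (mod 14575), where 14575 = lcm(265, 275).
The solution is unique modulo lcm(265, 275) = 14575.

11151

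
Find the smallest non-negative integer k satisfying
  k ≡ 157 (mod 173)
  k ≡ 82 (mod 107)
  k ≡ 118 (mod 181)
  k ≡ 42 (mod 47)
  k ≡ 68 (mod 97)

The moduli are pairwise coprime; N = 173·107·181·47·97 = 15274888469.
N/173 = 88294153; 88294153 ≡ 143 (mod 173); 143·98 ≡ 1, so inverse 98.
N/107 = 142755967; 142755967 ≡ 98 (mod 107); 98·95 ≡ 1, so inverse 95.
N/181 = 84391649; 84391649 ≡ 37 (mod 181); 37·137 ≡ 1, so inverse 137.
N/47 = 324997627; 324997627 ≡ 6 (mod 47); 6·8 ≡ 1, so inverse 8.
N/97 = 157473077; 157473077 ≡ 76 (mod 97); 76·60 ≡ 1, so inverse 60.
k ≡ 157·88294153·98 + 82·142755967·95 + 118·84391649·137 + 42·324997627·8 + 68·157473077·60 = 4586527575554.
4586527575554 mod 15274888469 = 4061034854.

4061034854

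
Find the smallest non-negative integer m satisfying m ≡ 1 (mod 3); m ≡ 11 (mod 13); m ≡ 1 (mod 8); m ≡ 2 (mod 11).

3313

The moduli are pairwise coprime; N = 3·13·8·11 = 3432.
N/3 = 1144; 1144 ≡ 1 (mod 3), inverse 1.
N/13 = 264; 264 ≡ 4 (mod 13); 4·10 ≡ 1, so inverse 10.
N/8 = 429; 429 ≡ 5 (mod 8); 5·5 ≡ 1, so inverse 5.
N/11 = 312; 312 ≡ 4 (mod 11); 4·3 ≡ 1, so inverse 3.
m ≡ 1·1144·1 + 11·264·10 + 1·429·5 + 2·312·3 = 34201.
34201 mod 3432 = 3313.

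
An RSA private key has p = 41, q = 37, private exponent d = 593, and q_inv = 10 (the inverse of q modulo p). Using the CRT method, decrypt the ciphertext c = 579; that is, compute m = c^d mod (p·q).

982

d_p = d mod (p−1) = 593 mod 40 = 33; d_q = d mod (q−1) = 17.
m₁ = c^(d_p) mod p: c ≡ 5 (mod 41), and 5^33 mod 41 = 39.
m₂ = c^(d_q) mod q: c ≡ 24 (mod 37), and 24^17 mod 37 = 20.
h = q_inv·(m₁ − m₂) mod p = 10·(39 − 20) mod 41 = 26.
m = m₂ + h·q = 20 + 26·37 = 982.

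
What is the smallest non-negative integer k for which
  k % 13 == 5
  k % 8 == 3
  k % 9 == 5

707

The moduli are pairwise coprime; N = 13·8·9 = 936.
N/13 = 72; 72 ≡ 7 (mod 13); 7·2 ≡ 1, so inverse 2.
N/8 = 117; 117 ≡ 5 (mod 8); 5·5 ≡ 1, so inverse 5.
N/9 = 104; 104 ≡ 5 (mod 9); 5·2 ≡ 1, so inverse 2.
k ≡ 5·72·2 + 3·117·5 + 5·104·2 = 3515.
3515 mod 936 = 707.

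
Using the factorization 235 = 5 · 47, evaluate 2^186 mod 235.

4

Mod 5: 2 ≡ 2; by Fermat, exponent reduces to 186 mod 4 = 2; 2^2 ≡ 4 (mod 5).
Mod 47: 2 ≡ 2; by Fermat, exponent reduces to 186 mod 46 = 2; 2^2 ≡ 4 (mod 47).
Combine by CRT: x ≡ 4 (mod 5), x ≡ 4 (mod 47) ⇒ x ≡ 4 (mod 235).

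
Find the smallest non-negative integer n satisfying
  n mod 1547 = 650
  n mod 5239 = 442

gcd(1547, 5239) = 13 and 13 | (442 − 650), so the pair is consistent; merging gives n ≡ 571493 (mod 623441), where 623441 = lcm(1547, 5239).
The solution is unique modulo lcm(1547, 5239) = 623441.

571493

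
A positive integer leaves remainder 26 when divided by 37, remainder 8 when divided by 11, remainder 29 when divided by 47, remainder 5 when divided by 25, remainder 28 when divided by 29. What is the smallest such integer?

12131105

The moduli are pairwise coprime; M = 37·11·47·25·29 = 13868525.
M/37 = 374825; 374825 ≡ 15 (mod 37); 15·5 ≡ 1, so inverse 5.
M/11 = 1260775; 1260775 ≡ 10 (mod 11); 10·10 ≡ 1, so inverse 10.
M/47 = 295075; 295075 ≡ 9 (mod 47); 9·21 ≡ 1, so inverse 21.
M/25 = 554741; 554741 ≡ 16 (mod 25); 16·11 ≡ 1, so inverse 11.
M/29 = 478225; 478225 ≡ 15 (mod 29); 15·2 ≡ 1, so inverse 2.
n ≡ 26·374825·5 + 8·1260775·10 + 29·295075·21 + 5·554741·11 + 28·478225·2 = 386581280.
386581280 mod 13868525 = 12131105.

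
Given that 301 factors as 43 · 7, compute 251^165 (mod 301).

216

Mod 43: 251 ≡ 36; by Fermat, exponent reduces to 165 mod 42 = 39; 36^39 ≡ 1 (mod 43).
Mod 7: 251 ≡ 6; by Fermat, exponent reduces to 165 mod 6 = 3; 6^3 ≡ 6 (mod 7).
Combine by CRT: x ≡ 1 (mod 43), x ≡ 6 (mod 7) ⇒ x ≡ 216 (mod 301).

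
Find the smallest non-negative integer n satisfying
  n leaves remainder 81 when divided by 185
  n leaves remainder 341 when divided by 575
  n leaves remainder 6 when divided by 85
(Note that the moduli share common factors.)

354541

gcd(185, 575) = 5 and 5 | (341 − 81), so the pair is consistent; merging gives n ≡ 14141 (mod 21275), where 21275 = lcm(185, 575).
gcd(21275, 85) = 5 and 5 | (6 − 14141), so the pair is consistent; merging gives n ≡ 354541 (mod 361675), where 361675 = lcm(21275, 85).
The solution is unique modulo lcm(185, 575, 85) = 361675.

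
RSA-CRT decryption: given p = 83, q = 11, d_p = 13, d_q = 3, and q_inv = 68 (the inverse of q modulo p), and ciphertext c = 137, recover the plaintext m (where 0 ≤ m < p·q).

818

m₁ = c^(d_p) mod p: c ≡ 54 (mod 83), and 54^13 mod 83 = 71.
m₂ = c^(d_q) mod q: c ≡ 5 (mod 11), and 5^3 mod 11 = 4.
h = q_inv·(m₁ − m₂) mod p = 68·(71 − 4) mod 83 = 74.
m = m₂ + h·q = 4 + 74·11 = 818.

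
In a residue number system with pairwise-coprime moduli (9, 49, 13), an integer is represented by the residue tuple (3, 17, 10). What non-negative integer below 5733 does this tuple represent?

Combine the congruences pairwise.
From x ≡ 3 (mod 9) write x = 3 + 9t. Substituting into x ≡ 17 (mod 49) gives 9t ≡ 14 (mod 49), and since 9⁻¹ ≡ 11 (mod 49), t ≡ 7. Hence x ≡ 3 + 9·7 = 66 (mod 441).
From x ≡ 66 (mod 441) write x = 66 + 441t. Substituting into x ≡ 10 (mod 13) gives 441t ≡ 9 (mod 13), and since 12⁻¹ ≡ 12 (mod 13), t ≡ 4. Hence x ≡ 66 + 441·4 = 1830 (mod 5733).

1830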